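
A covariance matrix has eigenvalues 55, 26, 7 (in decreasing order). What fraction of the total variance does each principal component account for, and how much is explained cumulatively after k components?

Step 1 — total variance = trace(Sigma) = Σ λ_i = 55 + 26 + 7 = 88.

Step 2 — fraction explained by component i = λ_i / Σ λ:
  PC1: 55/88 = 0.625
  PC2: 26/88 = 0.2955
  PC3: 7/88 = 0.0795

Step 3 — cumulative fraction after k components = (λ_1 + ... + λ_k) / Σ λ:
  k = 1: 55/88 = 0.625
  k = 2: (55 + 26)/88 = 81/88 = 0.9205
  k = 3: (55 + 26 + 7)/88 = 88/88 = 1

Summary (fraction, with percent):

explained: PC1 0.625 (62.5%), PC2 0.2955 (29.55%), PC3 0.0795 (7.95%);  cumulative: 0.625, 0.9205, 1


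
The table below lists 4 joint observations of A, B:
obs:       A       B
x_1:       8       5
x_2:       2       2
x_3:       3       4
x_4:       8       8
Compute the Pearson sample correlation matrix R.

Step 1 — column means:
  mean(A) = (8 + 2 + 3 + 8) / 4 = 21/4 = 5.25
  mean(B) = (5 + 2 + 4 + 8) / 4 = 19/4 = 4.75

Step 2 — sample variances and covariances s[i,j] = (1/(n-1)) · Σ_k (x_{k,i} - mean_i) · (x_{k,j} - mean_j), with n-1 = 3:
  s[A,A] = ((2.75)·(2.75) + (-3.25)·(-3.25) + (-2.25)·(-2.25) + (2.75)·(2.75)) / 3 = 30.75/3 = 10.25
  s[A,B] = ((2.75)·(0.25) + (-3.25)·(-2.75) + (-2.25)·(-0.75) + (2.75)·(3.25)) / 3 = 20.25/3 = 6.75
  s[B,B] = ((0.25)·(0.25) + (-2.75)·(-2.75) + (-0.75)·(-0.75) + (3.25)·(3.25)) / 3 = 18.75/3 = 6.25
  Sample standard deviations s_i = √(s[i,i]):
  s(A) = √(10.25) = 3.2016
  s(B) = √(6.25) = 2.5

Step 3 — r_{ij} = s_{ij} / (s_i · s_j):
  r[A,A] = 1 (diagonal).
  r[A,B] = 6.75 / (3.2016 · 2.5) = 6.75 / 8.0039 = 0.8433
  r[B,B] = 1 (diagonal).

R is symmetric with unit diagonal. Assembling:

R = [[1, 0.8433],
 [0.8433, 1]]


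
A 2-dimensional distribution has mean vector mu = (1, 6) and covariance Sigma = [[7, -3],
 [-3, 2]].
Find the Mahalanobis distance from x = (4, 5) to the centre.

Step 1 — centre the observation: (x - mu) = (3, -1).

Step 2 — invert Sigma. det(Sigma) = 7·2 - (-3)² = 5.
  Sigma^{-1} = (1/det) · [[d, -b], [-b, a]] = [[0.4, 0.6],
 [0.6, 1.4]].

Step 3 — form the quadratic (x - mu)^T · Sigma^{-1} · (x - mu):
  Sigma^{-1} · (x - mu) = (0.6, 0.4).
  (x - mu)^T · [Sigma^{-1} · (x - mu)] = (3)·(0.6) + (-1)·(0.4) = 1.4.

Step 4 — take square root: d = √(1.4) ≈ 1.1832.

d(x, mu) = √(1.4) ≈ 1.1832


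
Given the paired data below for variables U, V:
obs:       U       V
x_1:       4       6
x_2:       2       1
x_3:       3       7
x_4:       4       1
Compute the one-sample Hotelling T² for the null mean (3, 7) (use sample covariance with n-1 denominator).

Step 1 — sample mean vector:
  mean(U) = (4 + 2 + 3 + 4) / 4 = 13/4 = 3.25
  mean(V) = (6 + 1 + 7 + 1) / 4 = 15/4 = 3.75
  x̄ = (3.25, 3.75),  deviation x̄ - mu_0 = (3.25, 3.75) - (3, 7) = (0.25, -3.25).

Step 2 — sample covariance matrix, S[i,j] = (1/(n-1)) · Σ_k (x_{k,i} - mean_i) · (x_{k,j} - mean_j), divisor n-1 = 3:
  S[U,U] = ((0.75)·(0.75) + (-1.25)·(-1.25) + (-0.25)·(-0.25) + (0.75)·(0.75)) / 3 = 2.75/3 = 0.9167
  S[U,V] = ((0.75)·(2.25) + (-1.25)·(-2.75) + (-0.25)·(3.25) + (0.75)·(-2.75)) / 3 = 2.25/3 = 0.75
  S[V,V] = ((2.25)·(2.25) + (-2.75)·(-2.75) + (3.25)·(3.25) + (-2.75)·(-2.75)) / 3 = 30.75/3 = 10.25
  S = [[0.9167, 0.75],
 [0.75, 10.25]].

Step 3 — invert S. det(S) = 0.9167·10.25 - (0.75)² = 8.8333.
  S^{-1} = (1/det) · [[d, -b], [-b, a]] = [[1.1604, -0.0849],
 [-0.0849, 0.1038]].

Step 4 — quadratic form (x̄ - mu_0)^T · S^{-1} · (x̄ - mu_0):
  S^{-1} · (x̄ - mu_0) = (0.566, -0.3585),
  (x̄ - mu_0)^T · [...] = (0.25)·(0.566) + (-3.25)·(-0.3585) = 1.3066.

Step 5 — scale by n: T² = 4 · 1.3066 = 5.2264.

T² ≈ 5.2264


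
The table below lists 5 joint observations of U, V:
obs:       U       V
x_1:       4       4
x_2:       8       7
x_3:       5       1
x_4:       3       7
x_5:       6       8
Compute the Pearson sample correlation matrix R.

Step 1 — column means:
  mean(U) = (4 + 8 + 5 + 3 + 6) / 5 = 26/5 = 5.2
  mean(V) = (4 + 7 + 1 + 7 + 8) / 5 = 27/5 = 5.4

Step 2 — sample variances and covariances s[i,j] = (1/(n-1)) · Σ_k (x_{k,i} - mean_i) · (x_{k,j} - mean_j), with n-1 = 4:
  s[U,U] = ((-1.2)·(-1.2) + (2.8)·(2.8) + (-0.2)·(-0.2) + (-2.2)·(-2.2) + (0.8)·(0.8)) / 4 = 14.8/4 = 3.7
  s[U,V] = ((-1.2)·(-1.4) + (2.8)·(1.6) + (-0.2)·(-4.4) + (-2.2)·(1.6) + (0.8)·(2.6)) / 4 = 5.6/4 = 1.4
  s[V,V] = ((-1.4)·(-1.4) + (1.6)·(1.6) + (-4.4)·(-4.4) + (1.6)·(1.6) + (2.6)·(2.6)) / 4 = 33.2/4 = 8.3
  Sample standard deviations s_i = √(s[i,i]):
  s(U) = √(3.7) = 1.9235
  s(V) = √(8.3) = 2.881

Step 3 — r_{ij} = s_{ij} / (s_i · s_j):
  r[U,U] = 1 (diagonal).
  r[U,V] = 1.4 / (1.9235 · 2.881) = 1.4 / 5.5417 = 0.2526
  r[V,V] = 1 (diagonal).

R is symmetric with unit diagonal. Assembling:

R = [[1, 0.2526],
 [0.2526, 1]]


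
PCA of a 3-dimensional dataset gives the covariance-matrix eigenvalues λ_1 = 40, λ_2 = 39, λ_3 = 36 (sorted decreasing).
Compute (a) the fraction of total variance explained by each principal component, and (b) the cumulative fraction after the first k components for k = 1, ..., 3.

Step 1 — total variance = trace(Sigma) = Σ λ_i = 40 + 39 + 36 = 115.

Step 2 — fraction explained by component i = λ_i / Σ λ:
  PC1: 40/115 = 0.3478
  PC2: 39/115 = 0.3391
  PC3: 36/115 = 0.313

Step 3 — cumulative fraction after k components = (λ_1 + ... + λ_k) / Σ λ:
  k = 1: 40/115 = 0.3478
  k = 2: (40 + 39)/115 = 79/115 = 0.687
  k = 3: (40 + 39 + 36)/115 = 115/115 = 1

Summary (fraction, with percent):

explained: PC1 0.3478 (34.78%), PC2 0.3391 (33.91%), PC3 0.313 (31.3%);  cumulative: 0.3478, 0.687, 1


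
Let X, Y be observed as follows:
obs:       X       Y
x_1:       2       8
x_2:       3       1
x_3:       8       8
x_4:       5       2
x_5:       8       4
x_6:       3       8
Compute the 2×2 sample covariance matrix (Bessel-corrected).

Step 1 — column means:
  mean(X) = (2 + 3 + 8 + 5 + 8 + 3) / 6 = 29/6 = 4.8333
  mean(Y) = (8 + 1 + 8 + 2 + 4 + 8) / 6 = 31/6 = 5.1667

Step 2 — sample covariance S[i,j] = (1/(n-1)) · Σ_k (x_{k,i} - mean_i) · (x_{k,j} - mean_j), with n-1 = 5.
  S[X,X] = ((-2.8333)·(-2.8333) + (-1.8333)·(-1.8333) + (3.1667)·(3.1667) + (0.1667)·(0.1667) + (3.1667)·(3.1667) + (-1.8333)·(-1.8333)) / 5 = 34.8333/5 = 6.9667
  S[X,Y] = ((-2.8333)·(2.8333) + (-1.8333)·(-4.1667) + (3.1667)·(2.8333) + (0.1667)·(-3.1667) + (3.1667)·(-1.1667) + (-1.8333)·(2.8333)) / 5 = -0.8333/5 = -0.1667
  S[Y,Y] = ((2.8333)·(2.8333) + (-4.1667)·(-4.1667) + (2.8333)·(2.8333) + (-3.1667)·(-3.1667) + (-1.1667)·(-1.1667) + (2.8333)·(2.8333)) / 5 = 52.8333/5 = 10.5667

S is symmetric (S[j,i] = S[i,j]). Assembling:

S = [[6.9667, -0.1667],
 [-0.1667, 10.5667]]


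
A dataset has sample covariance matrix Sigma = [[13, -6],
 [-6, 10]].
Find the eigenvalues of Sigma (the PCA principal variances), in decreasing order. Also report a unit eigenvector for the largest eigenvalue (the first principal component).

Step 1 — characteristic polynomial of 2×2 Sigma:
  det(Sigma - λI) = λ² - trace · λ + det = 0.
  trace = 13 + 10 = 23, det = 13·10 - (-6)² = 94.
Step 2 — discriminant:
  Δ = trace² - 4·det = 529 - 376 = 153.
Step 3 — eigenvalues:
  λ = (trace ± √Δ)/2 = (23 ± 12.3693)/2,
  λ_1 = 17.6847,  λ_2 = 5.3153.

Step 4 — unit eigenvector for λ_1: solve (Sigma - λ_1 I)v = 0. First row:
  (13 - 17.6847)·v_x + (-6)·v_y = 0, i.e. (-4.6847)·v_x + (-6)·v_y = 0,
  so v ∝ (b, λ_1 - a) = (-6, 4.6847); multiply by -1 so the first entry is positive: u = (6, -4.6847).
  ||u|| = √((6)² + (-4.6847)²) = √(57.946) ≈ 7.6122,
  v_1 = u/||u|| ≈ (0.7882, -0.6154) (||v_1|| = 1).

λ_1 = 17.6847,  λ_2 = 5.3153;  v_1 ≈ (0.7882, -0.6154)


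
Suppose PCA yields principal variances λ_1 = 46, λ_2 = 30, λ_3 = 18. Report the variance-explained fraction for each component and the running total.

Step 1 — total variance = trace(Sigma) = Σ λ_i = 46 + 30 + 18 = 94.

Step 2 — fraction explained by component i = λ_i / Σ λ:
  PC1: 46/94 = 0.4894
  PC2: 30/94 = 0.3191
  PC3: 18/94 = 0.1915

Step 3 — cumulative fraction after k components = (λ_1 + ... + λ_k) / Σ λ:
  k = 1: 46/94 = 0.4894
  k = 2: (46 + 30)/94 = 76/94 = 0.8085
  k = 3: (46 + 30 + 18)/94 = 94/94 = 1

Summary (fraction, with percent):

explained: PC1 0.4894 (48.94%), PC2 0.3191 (31.91%), PC3 0.1915 (19.15%);  cumulative: 0.4894, 0.8085, 1


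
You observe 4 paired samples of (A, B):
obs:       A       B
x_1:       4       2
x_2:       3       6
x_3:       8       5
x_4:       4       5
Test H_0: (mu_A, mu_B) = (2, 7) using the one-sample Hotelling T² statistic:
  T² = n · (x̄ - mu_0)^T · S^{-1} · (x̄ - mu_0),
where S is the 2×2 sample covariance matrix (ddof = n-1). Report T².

Step 1 — sample mean vector:
  mean(A) = (4 + 3 + 8 + 4) / 4 = 19/4 = 4.75
  mean(B) = (2 + 6 + 5 + 5) / 4 = 18/4 = 4.5
  x̄ = (4.75, 4.5),  deviation x̄ - mu_0 = (4.75, 4.5) - (2, 7) = (2.75, -2.5).

Step 2 — sample covariance matrix, S[i,j] = (1/(n-1)) · Σ_k (x_{k,i} - mean_i) · (x_{k,j} - mean_j), divisor n-1 = 3:
  S[A,A] = ((-0.75)·(-0.75) + (-1.75)·(-1.75) + (3.25)·(3.25) + (-0.75)·(-0.75)) / 3 = 14.75/3 = 4.9167
  S[A,B] = ((-0.75)·(-2.5) + (-1.75)·(1.5) + (3.25)·(0.5) + (-0.75)·(0.5)) / 3 = 0.5/3 = 0.1667
  S[B,B] = ((-2.5)·(-2.5) + (1.5)·(1.5) + (0.5)·(0.5) + (0.5)·(0.5)) / 3 = 9/3 = 3
  S = [[4.9167, 0.1667],
 [0.1667, 3]].

Step 3 — invert S. det(S) = 4.9167·3 - (0.1667)² = 14.7222.
  S^{-1} = (1/det) · [[d, -b], [-b, a]] = [[0.2038, -0.0113],
 [-0.0113, 0.334]].

Step 4 — quadratic form (x̄ - mu_0)^T · S^{-1} · (x̄ - mu_0):
  S^{-1} · (x̄ - mu_0) = (0.5887, -0.866),
  (x̄ - mu_0)^T · [...] = (2.75)·(0.5887) + (-2.5)·(-0.866) = 3.784.

Step 5 — scale by n: T² = 4 · 3.784 = 15.1358.

T² ≈ 15.1358


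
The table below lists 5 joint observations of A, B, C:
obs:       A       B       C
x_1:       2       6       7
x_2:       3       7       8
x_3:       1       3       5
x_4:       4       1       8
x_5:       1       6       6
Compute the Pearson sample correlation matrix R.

Step 1 — column means:
  mean(A) = (2 + 3 + 1 + 4 + 1) / 5 = 11/5 = 2.2
  mean(B) = (6 + 7 + 3 + 1 + 6) / 5 = 23/5 = 4.6
  mean(C) = (7 + 8 + 5 + 8 + 6) / 5 = 34/5 = 6.8

Step 2 — sample variances and covariances s[i,j] = (1/(n-1)) · Σ_k (x_{k,i} - mean_i) · (x_{k,j} - mean_j), with n-1 = 4:
  s[A,A] = ((-0.2)·(-0.2) + (0.8)·(0.8) + (-1.2)·(-1.2) + (1.8)·(1.8) + (-1.2)·(-1.2)) / 4 = 6.8/4 = 1.7
  s[A,B] = ((-0.2)·(1.4) + (0.8)·(2.4) + (-1.2)·(-1.6) + (1.8)·(-3.6) + (-1.2)·(1.4)) / 4 = -4.6/4 = -1.15
  s[A,C] = ((-0.2)·(0.2) + (0.8)·(1.2) + (-1.2)·(-1.8) + (1.8)·(1.2) + (-1.2)·(-0.8)) / 4 = 6.2/4 = 1.55
  s[B,B] = ((1.4)·(1.4) + (2.4)·(2.4) + (-1.6)·(-1.6) + (-3.6)·(-3.6) + (1.4)·(1.4)) / 4 = 25.2/4 = 6.3
  s[B,C] = ((1.4)·(0.2) + (2.4)·(1.2) + (-1.6)·(-1.8) + (-3.6)·(1.2) + (1.4)·(-0.8)) / 4 = 0.6/4 = 0.15
  s[C,C] = ((0.2)·(0.2) + (1.2)·(1.2) + (-1.8)·(-1.8) + (1.2)·(1.2) + (-0.8)·(-0.8)) / 4 = 6.8/4 = 1.7
  Sample standard deviations s_i = √(s[i,i]):
  s(A) = √(1.7) = 1.3038
  s(B) = √(6.3) = 2.51
  s(C) = √(1.7) = 1.3038

Step 3 — r_{ij} = s_{ij} / (s_i · s_j):
  r[A,A] = 1 (diagonal).
  r[A,B] = -1.15 / (1.3038 · 2.51) = -1.15 / 3.2726 = -0.3514
  r[A,C] = 1.55 / (1.3038 · 1.3038) = 1.55 / 1.7 = 0.9118
  r[B,B] = 1 (diagonal).
  r[B,C] = 0.15 / (2.51 · 1.3038) = 0.15 / 3.2726 = 0.0458
  r[C,C] = 1 (diagonal).

R is symmetric with unit diagonal. Assembling:

R = [[1, -0.3514, 0.9118],
 [-0.3514, 1, 0.0458],
 [0.9118, 0.0458, 1]]


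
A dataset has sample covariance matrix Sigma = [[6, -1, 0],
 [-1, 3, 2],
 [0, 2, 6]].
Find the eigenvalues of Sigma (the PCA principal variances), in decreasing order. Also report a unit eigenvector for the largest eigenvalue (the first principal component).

Step 1 — characteristic polynomial p(λ) = det(λI - Sigma) = λ³ - tr·λ² + c_1·λ - det, where tr = trace, c_1 = sum of the principal 2×2 minors, det = det(Sigma):
  tr = 6 + 3 + 6 = 15,
  c_1 = (6·3 - (-1)²) + (6·6 - (0)²) + (3·6 - (2)²) = 17 + 36 + 14 = 67,
  det = 6·(3·6 - (2)²) - (-1)·((-1)·6 - (2)·(0)) + (0)·((-1)·(2) - 3·(0)) = 6·(14) - (-1)·(-6) + (0)·(-2) = 78.
  So p(λ) = λ³ - 15λ² + 67λ - 78.
Step 2 — look for an integer root (rational root theorem: any rational root is an integer divisor of 78). Testing λ = 6:
  p(6) = 216 - 540 + 402 - 78 = 0  ✓
  Dividing out (λ - 6): p(λ) = (λ - 6)(λ² - 9λ + 13).
Step 3 — remaining eigenvalues from the quadratic λ² - 9λ + 13 = 0:
  Δ = 9² - 4·13 = 81 - 52 = 29,  λ = (9 ± √29)/2 = (9 ± 5.3852)/2 ≈ 7.1926 or 1.8074.
  Sorted: λ_1 = 7.1926,  λ_2 = 6,  λ_3 = 1.8074  (check: sum = 15 = tr ✓).

Step 4 — unit eigenvector for λ_1 ≈ 7.1926: v spans the null space of (Sigma - λ_1 I), whose rows are
  r_1 = (-1.1926, -1, 0),  r_2 = (-1, -4.1926, 2),  r_3 = (0, 2, -1.1926).
  v is orthogonal to every row, so take v ∝ r_1 × r_2 = ((-1)·(2) - (0)·(-4.1926), (0)·(-1) - (-1.1926)·(2), (-1.1926)·(-4.1926) - (-1)·(-1)) ≈ (-2, 2.3852, 4).
  Rescale (multiply by -1 so the first nonzero entry is positive): u = (2, -2.3852, -4).
  ||u|| = √((2)² + (-2.3852)² + (-4)²) = √(25.689) ≈ 5.0684,  v_1 = u/||u|| ≈ (0.3946, -0.4706, -0.7892) (||v_1|| = 1).

λ_1 = 7.1926,  λ_2 = 6,  λ_3 = 1.8074;  v_1 ≈ (0.3946, -0.4706, -0.7892)


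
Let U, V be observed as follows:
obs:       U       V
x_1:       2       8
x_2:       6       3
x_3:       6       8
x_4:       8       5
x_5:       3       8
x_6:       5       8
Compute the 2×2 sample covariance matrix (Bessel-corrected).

Step 1 — column means:
  mean(U) = (2 + 6 + 6 + 8 + 3 + 5) / 6 = 30/6 = 5
  mean(V) = (8 + 3 + 8 + 5 + 8 + 8) / 6 = 40/6 = 6.6667

Step 2 — sample covariance S[i,j] = (1/(n-1)) · Σ_k (x_{k,i} - mean_i) · (x_{k,j} - mean_j), with n-1 = 5.
  S[U,U] = ((-3)·(-3) + (1)·(1) + (1)·(1) + (3)·(3) + (-2)·(-2) + (0)·(0)) / 5 = 24/5 = 4.8
  S[U,V] = ((-3)·(1.3333) + (1)·(-3.6667) + (1)·(1.3333) + (3)·(-1.6667) + (-2)·(1.3333) + (0)·(1.3333)) / 5 = -14/5 = -2.8
  S[V,V] = ((1.3333)·(1.3333) + (-3.6667)·(-3.6667) + (1.3333)·(1.3333) + (-1.6667)·(-1.6667) + (1.3333)·(1.3333) + (1.3333)·(1.3333)) / 5 = 23.3333/5 = 4.6667

S is symmetric (S[j,i] = S[i,j]). Assembling:

S = [[4.8, -2.8],
 [-2.8, 4.6667]]


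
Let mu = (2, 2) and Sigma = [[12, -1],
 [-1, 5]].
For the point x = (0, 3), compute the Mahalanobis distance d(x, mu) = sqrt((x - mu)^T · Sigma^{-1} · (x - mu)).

Step 1 — centre the observation: (x - mu) = (-2, 1).

Step 2 — invert Sigma. det(Sigma) = 12·5 - (-1)² = 59.
  Sigma^{-1} = (1/det) · [[d, -b], [-b, a]] = [[0.0847, 0.0169],
 [0.0169, 0.2034]].

Step 3 — form the quadratic (x - mu)^T · Sigma^{-1} · (x - mu):
  Sigma^{-1} · (x - mu) = (-0.1525, 0.1695).
  (x - mu)^T · [Sigma^{-1} · (x - mu)] = (-2)·(-0.1525) + (1)·(0.1695) = 0.4746.

Step 4 — take square root: d = √(0.4746) ≈ 0.6889.

d(x, mu) = √(0.4746) ≈ 0.6889


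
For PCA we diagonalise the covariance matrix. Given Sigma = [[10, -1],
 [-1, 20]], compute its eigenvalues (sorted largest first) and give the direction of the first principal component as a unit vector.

Step 1 — characteristic polynomial of 2×2 Sigma:
  det(Sigma - λI) = λ² - trace · λ + det = 0.
  trace = 10 + 20 = 30, det = 10·20 - (-1)² = 199.
Step 2 — discriminant:
  Δ = trace² - 4·det = 900 - 796 = 104.
Step 3 — eigenvalues:
  λ = (trace ± √Δ)/2 = (30 ± 10.198)/2,
  λ_1 = 20.099,  λ_2 = 9.901.

Step 4 — unit eigenvector for λ_1: solve (Sigma - λ_1 I)v = 0. First row:
  (10 - 20.099)·v_x + (-1)·v_y = 0, i.e. (-10.099)·v_x + (-1)·v_y = 0,
  so v ∝ (b, λ_1 - a) = (-1, 10.099); multiply by -1 so the first entry is positive: u = (1, -10.099).
  ||u|| = √((1)² + (-10.099)²) = √(102.9902) ≈ 10.1484,
  v_1 = u/||u|| ≈ (0.0985, -0.9951) (||v_1|| = 1).

λ_1 = 20.099,  λ_2 = 9.901;  v_1 ≈ (0.0985, -0.9951)


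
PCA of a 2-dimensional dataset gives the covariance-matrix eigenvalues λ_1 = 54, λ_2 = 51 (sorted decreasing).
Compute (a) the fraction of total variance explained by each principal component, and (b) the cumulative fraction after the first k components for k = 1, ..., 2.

Step 1 — total variance = trace(Sigma) = Σ λ_i = 54 + 51 = 105.

Step 2 — fraction explained by component i = λ_i / Σ λ:
  PC1: 54/105 = 0.5143
  PC2: 51/105 = 0.4857

Step 3 — cumulative fraction after k components = (λ_1 + ... + λ_k) / Σ λ:
  k = 1: 54/105 = 0.5143
  k = 2: (54 + 51)/105 = 105/105 = 1

Summary (fraction, with percent):

explained: PC1 0.5143 (51.43%), PC2 0.4857 (48.57%);  cumulative: 0.5143, 1


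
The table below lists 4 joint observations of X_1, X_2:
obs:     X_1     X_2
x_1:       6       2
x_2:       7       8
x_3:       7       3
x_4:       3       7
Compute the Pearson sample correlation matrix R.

Step 1 — column means:
  mean(X_1) = (6 + 7 + 7 + 3) / 4 = 23/4 = 5.75
  mean(X_2) = (2 + 8 + 3 + 7) / 4 = 20/4 = 5

Step 2 — sample variances and covariances s[i,j] = (1/(n-1)) · Σ_k (x_{k,i} - mean_i) · (x_{k,j} - mean_j), with n-1 = 3:
  s[X_1,X_1] = ((0.25)·(0.25) + (1.25)·(1.25) + (1.25)·(1.25) + (-2.75)·(-2.75)) / 3 = 10.75/3 = 3.5833
  s[X_1,X_2] = ((0.25)·(-3) + (1.25)·(3) + (1.25)·(-2) + (-2.75)·(2)) / 3 = -5/3 = -1.6667
  s[X_2,X_2] = ((-3)·(-3) + (3)·(3) + (-2)·(-2) + (2)·(2)) / 3 = 26/3 = 8.6667
  Sample standard deviations s_i = √(s[i,i]):
  s(X_1) = √(3.5833) = 1.893
  s(X_2) = √(8.6667) = 2.9439

Step 3 — r_{ij} = s_{ij} / (s_i · s_j):
  r[X_1,X_1] = 1 (diagonal).
  r[X_1,X_2] = -1.6667 / (1.893 · 2.9439) = -1.6667 / 5.5728 = -0.2991
  r[X_2,X_2] = 1 (diagonal).

R is symmetric with unit diagonal. Assembling:

R = [[1, -0.2991],
 [-0.2991, 1]]


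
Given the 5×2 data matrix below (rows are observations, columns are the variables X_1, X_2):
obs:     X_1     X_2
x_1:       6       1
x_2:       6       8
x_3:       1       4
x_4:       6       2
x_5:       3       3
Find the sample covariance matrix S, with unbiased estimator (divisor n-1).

Step 1 — column means:
  mean(X_1) = (6 + 6 + 1 + 6 + 3) / 5 = 22/5 = 4.4
  mean(X_2) = (1 + 8 + 4 + 2 + 3) / 5 = 18/5 = 3.6

Step 2 — sample covariance S[i,j] = (1/(n-1)) · Σ_k (x_{k,i} - mean_i) · (x_{k,j} - mean_j), with n-1 = 4.
  S[X_1,X_1] = ((1.6)·(1.6) + (1.6)·(1.6) + (-3.4)·(-3.4) + (1.6)·(1.6) + (-1.4)·(-1.4)) / 4 = 21.2/4 = 5.3
  S[X_1,X_2] = ((1.6)·(-2.6) + (1.6)·(4.4) + (-3.4)·(0.4) + (1.6)·(-1.6) + (-1.4)·(-0.6)) / 4 = -0.2/4 = -0.05
  S[X_2,X_2] = ((-2.6)·(-2.6) + (4.4)·(4.4) + (0.4)·(0.4) + (-1.6)·(-1.6) + (-0.6)·(-0.6)) / 4 = 29.2/4 = 7.3

S is symmetric (S[j,i] = S[i,j]). Assembling:

S = [[5.3, -0.05],
 [-0.05, 7.3]]


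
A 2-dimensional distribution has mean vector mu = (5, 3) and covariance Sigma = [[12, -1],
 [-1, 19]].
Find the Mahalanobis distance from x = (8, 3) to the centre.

Step 1 — centre the observation: (x - mu) = (3, 0).

Step 2 — invert Sigma. det(Sigma) = 12·19 - (-1)² = 227.
  Sigma^{-1} = (1/det) · [[d, -b], [-b, a]] = [[0.0837, 0.0044],
 [0.0044, 0.0529]].

Step 3 — form the quadratic (x - mu)^T · Sigma^{-1} · (x - mu):
  Sigma^{-1} · (x - mu) = (0.2511, 0.0132).
  (x - mu)^T · [Sigma^{-1} · (x - mu)] = (3)·(0.2511) + (0)·(0.0132) = 0.7533.

Step 4 — take square root: d = √(0.7533) ≈ 0.8679.

d(x, mu) = √(0.7533) ≈ 0.8679


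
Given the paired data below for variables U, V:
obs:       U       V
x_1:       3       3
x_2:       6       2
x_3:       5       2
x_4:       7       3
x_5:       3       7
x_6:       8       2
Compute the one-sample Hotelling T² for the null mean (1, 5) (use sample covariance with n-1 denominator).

Step 1 — sample mean vector:
  mean(U) = (3 + 6 + 5 + 7 + 3 + 8) / 6 = 32/6 = 5.3333
  mean(V) = (3 + 2 + 2 + 3 + 7 + 2) / 6 = 19/6 = 3.1667
  x̄ = (5.3333, 3.1667),  deviation x̄ - mu_0 = (5.3333, 3.1667) - (1, 5) = (4.3333, -1.8333).

Step 2 — sample covariance matrix, S[i,j] = (1/(n-1)) · Σ_k (x_{k,i} - mean_i) · (x_{k,j} - mean_j), divisor n-1 = 5:
  S[U,U] = ((-2.3333)·(-2.3333) + (0.6667)·(0.6667) + (-0.3333)·(-0.3333) + (1.6667)·(1.6667) + (-2.3333)·(-2.3333) + (2.6667)·(2.6667)) / 5 = 21.3333/5 = 4.2667
  S[U,V] = ((-2.3333)·(-0.1667) + (0.6667)·(-1.1667) + (-0.3333)·(-1.1667) + (1.6667)·(-0.1667) + (-2.3333)·(3.8333) + (2.6667)·(-1.1667)) / 5 = -12.3333/5 = -2.4667
  S[V,V] = ((-0.1667)·(-0.1667) + (-1.1667)·(-1.1667) + (-1.1667)·(-1.1667) + (-0.1667)·(-0.1667) + (3.8333)·(3.8333) + (-1.1667)·(-1.1667)) / 5 = 18.8333/5 = 3.7667
  S = [[4.2667, -2.4667],
 [-2.4667, 3.7667]].

Step 3 — invert S. det(S) = 4.2667·3.7667 - (-2.4667)² = 9.9867.
  S^{-1} = (1/det) · [[d, -b], [-b, a]] = [[0.3772, 0.247],
 [0.247, 0.4272]].

Step 4 — quadratic form (x̄ - mu_0)^T · S^{-1} · (x̄ - mu_0):
  S^{-1} · (x̄ - mu_0) = (1.1816, 0.287),
  (x̄ - mu_0)^T · [...] = (4.3333)·(1.1816) + (-1.8333)·(0.287) = 4.5939.

Step 5 — scale by n: T² = 6 · 4.5939 = 27.5634.

T² ≈ 27.5634


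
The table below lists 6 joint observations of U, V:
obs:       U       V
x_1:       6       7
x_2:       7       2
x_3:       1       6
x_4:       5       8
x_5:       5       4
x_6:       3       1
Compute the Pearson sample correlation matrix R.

Step 1 — column means:
  mean(U) = (6 + 7 + 1 + 5 + 5 + 3) / 6 = 27/6 = 4.5
  mean(V) = (7 + 2 + 6 + 8 + 4 + 1) / 6 = 28/6 = 4.6667

Step 2 — sample variances and covariances s[i,j] = (1/(n-1)) · Σ_k (x_{k,i} - mean_i) · (x_{k,j} - mean_j), with n-1 = 5:
  s[U,U] = ((1.5)·(1.5) + (2.5)·(2.5) + (-3.5)·(-3.5) + (0.5)·(0.5) + (0.5)·(0.5) + (-1.5)·(-1.5)) / 5 = 23.5/5 = 4.7
  s[U,V] = ((1.5)·(2.3333) + (2.5)·(-2.6667) + (-3.5)·(1.3333) + (0.5)·(3.3333) + (0.5)·(-0.6667) + (-1.5)·(-3.6667)) / 5 = -1/5 = -0.2
  s[V,V] = ((2.3333)·(2.3333) + (-2.6667)·(-2.6667) + (1.3333)·(1.3333) + (3.3333)·(3.3333) + (-0.6667)·(-0.6667) + (-3.6667)·(-3.6667)) / 5 = 39.3333/5 = 7.8667
  Sample standard deviations s_i = √(s[i,i]):
  s(U) = √(4.7) = 2.1679
  s(V) = √(7.8667) = 2.8048

Step 3 — r_{ij} = s_{ij} / (s_i · s_j):
  r[U,U] = 1 (diagonal).
  r[U,V] = -0.2 / (2.1679 · 2.8048) = -0.2 / 6.0806 = -0.0329
  r[V,V] = 1 (diagonal).

R is symmetric with unit diagonal. Assembling:

R = [[1, -0.0329],
 [-0.0329, 1]]


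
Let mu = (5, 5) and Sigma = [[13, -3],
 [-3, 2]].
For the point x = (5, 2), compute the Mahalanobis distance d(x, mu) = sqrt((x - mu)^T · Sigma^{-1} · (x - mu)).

Step 1 — centre the observation: (x - mu) = (0, -3).

Step 2 — invert Sigma. det(Sigma) = 13·2 - (-3)² = 17.
  Sigma^{-1} = (1/det) · [[d, -b], [-b, a]] = [[0.1176, 0.1765],
 [0.1765, 0.7647]].

Step 3 — form the quadratic (x - mu)^T · Sigma^{-1} · (x - mu):
  Sigma^{-1} · (x - mu) = (-0.5294, -2.2941).
  (x - mu)^T · [Sigma^{-1} · (x - mu)] = (0)·(-0.5294) + (-3)·(-2.2941) = 6.8824.

Step 4 — take square root: d = √(6.8824) ≈ 2.6234.

d(x, mu) = √(6.8824) ≈ 2.6234


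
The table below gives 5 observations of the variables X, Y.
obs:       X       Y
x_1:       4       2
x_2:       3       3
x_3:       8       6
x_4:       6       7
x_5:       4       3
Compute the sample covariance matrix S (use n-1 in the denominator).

Step 1 — column means:
  mean(X) = (4 + 3 + 8 + 6 + 4) / 5 = 25/5 = 5
  mean(Y) = (2 + 3 + 6 + 7 + 3) / 5 = 21/5 = 4.2

Step 2 — sample covariance S[i,j] = (1/(n-1)) · Σ_k (x_{k,i} - mean_i) · (x_{k,j} - mean_j), with n-1 = 4.
  S[X,X] = ((-1)·(-1) + (-2)·(-2) + (3)·(3) + (1)·(1) + (-1)·(-1)) / 4 = 16/4 = 4
  S[X,Y] = ((-1)·(-2.2) + (-2)·(-1.2) + (3)·(1.8) + (1)·(2.8) + (-1)·(-1.2)) / 4 = 14/4 = 3.5
  S[Y,Y] = ((-2.2)·(-2.2) + (-1.2)·(-1.2) + (1.8)·(1.8) + (2.8)·(2.8) + (-1.2)·(-1.2)) / 4 = 18.8/4 = 4.7

S is symmetric (S[j,i] = S[i,j]). Assembling:

S = [[4, 3.5],
 [3.5, 4.7]]


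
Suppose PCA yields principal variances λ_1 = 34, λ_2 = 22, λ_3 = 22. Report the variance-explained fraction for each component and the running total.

Step 1 — total variance = trace(Sigma) = Σ λ_i = 34 + 22 + 22 = 78.

Step 2 — fraction explained by component i = λ_i / Σ λ:
  PC1: 34/78 = 0.4359
  PC2: 22/78 = 0.2821
  PC3: 22/78 = 0.2821

Step 3 — cumulative fraction after k components = (λ_1 + ... + λ_k) / Σ λ:
  k = 1: 34/78 = 0.4359
  k = 2: (34 + 22)/78 = 56/78 = 0.7179
  k = 3: (34 + 22 + 22)/78 = 78/78 = 1

Summary (fraction, with percent):

explained: PC1 0.4359 (43.59%), PC2 0.2821 (28.21%), PC3 0.2821 (28.21%);  cumulative: 0.4359, 0.7179, 1


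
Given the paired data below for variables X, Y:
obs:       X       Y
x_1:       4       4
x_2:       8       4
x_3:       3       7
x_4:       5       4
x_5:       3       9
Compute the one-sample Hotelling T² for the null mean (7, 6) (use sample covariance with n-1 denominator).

Step 1 — sample mean vector:
  mean(X) = (4 + 8 + 3 + 5 + 3) / 5 = 23/5 = 4.6
  mean(Y) = (4 + 4 + 7 + 4 + 9) / 5 = 28/5 = 5.6
  x̄ = (4.6, 5.6),  deviation x̄ - mu_0 = (4.6, 5.6) - (7, 6) = (-2.4, -0.4).

Step 2 — sample covariance matrix, S[i,j] = (1/(n-1)) · Σ_k (x_{k,i} - mean_i) · (x_{k,j} - mean_j), divisor n-1 = 4:
  S[X,X] = ((-0.6)·(-0.6) + (3.4)·(3.4) + (-1.6)·(-1.6) + (0.4)·(0.4) + (-1.6)·(-1.6)) / 4 = 17.2/4 = 4.3
  S[X,Y] = ((-0.6)·(-1.6) + (3.4)·(-1.6) + (-1.6)·(1.4) + (0.4)·(-1.6) + (-1.6)·(3.4)) / 4 = -12.8/4 = -3.2
  S[Y,Y] = ((-1.6)·(-1.6) + (-1.6)·(-1.6) + (1.4)·(1.4) + (-1.6)·(-1.6) + (3.4)·(3.4)) / 4 = 21.2/4 = 5.3
  S = [[4.3, -3.2],
 [-3.2, 5.3]].

Step 3 — invert S. det(S) = 4.3·5.3 - (-3.2)² = 12.55.
  S^{-1} = (1/det) · [[d, -b], [-b, a]] = [[0.4223, 0.255],
 [0.255, 0.3426]].

Step 4 — quadratic form (x̄ - mu_0)^T · S^{-1} · (x̄ - mu_0):
  S^{-1} · (x̄ - mu_0) = (-1.1155, -0.749),
  (x̄ - mu_0)^T · [...] = (-2.4)·(-1.1155) + (-0.4)·(-0.749) = 2.9769.

Step 5 — scale by n: T² = 5 · 2.9769 = 14.8845.

T² ≈ 14.8845


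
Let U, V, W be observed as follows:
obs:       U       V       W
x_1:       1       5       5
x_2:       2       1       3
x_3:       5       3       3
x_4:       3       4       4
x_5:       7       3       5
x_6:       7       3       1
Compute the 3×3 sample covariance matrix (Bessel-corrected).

Step 1 — column means:
  mean(U) = (1 + 2 + 5 + 3 + 7 + 7) / 6 = 25/6 = 4.1667
  mean(V) = (5 + 1 + 3 + 4 + 3 + 3) / 6 = 19/6 = 3.1667
  mean(W) = (5 + 3 + 3 + 4 + 5 + 1) / 6 = 21/6 = 3.5

Step 2 — sample covariance S[i,j] = (1/(n-1)) · Σ_k (x_{k,i} - mean_i) · (x_{k,j} - mean_j), with n-1 = 5.
  S[U,U] = ((-3.1667)·(-3.1667) + (-2.1667)·(-2.1667) + (0.8333)·(0.8333) + (-1.1667)·(-1.1667) + (2.8333)·(2.8333) + (2.8333)·(2.8333)) / 5 = 32.8333/5 = 6.5667
  S[U,V] = ((-3.1667)·(1.8333) + (-2.1667)·(-2.1667) + (0.8333)·(-0.1667) + (-1.1667)·(0.8333) + (2.8333)·(-0.1667) + (2.8333)·(-0.1667)) / 5 = -3.1667/5 = -0.6333
  S[U,W] = ((-3.1667)·(1.5) + (-2.1667)·(-0.5) + (0.8333)·(-0.5) + (-1.1667)·(0.5) + (2.8333)·(1.5) + (2.8333)·(-2.5)) / 5 = -7.5/5 = -1.5
  S[V,V] = ((1.8333)·(1.8333) + (-2.1667)·(-2.1667) + (-0.1667)·(-0.1667) + (0.8333)·(0.8333) + (-0.1667)·(-0.1667) + (-0.1667)·(-0.1667)) / 5 = 8.8333/5 = 1.7667
  S[V,W] = ((1.8333)·(1.5) + (-2.1667)·(-0.5) + (-0.1667)·(-0.5) + (0.8333)·(0.5) + (-0.1667)·(1.5) + (-0.1667)·(-2.5)) / 5 = 4.5/5 = 0.9
  S[W,W] = ((1.5)·(1.5) + (-0.5)·(-0.5) + (-0.5)·(-0.5) + (0.5)·(0.5) + (1.5)·(1.5) + (-2.5)·(-2.5)) / 5 = 11.5/5 = 2.3

S is symmetric (S[j,i] = S[i,j]). Assembling:

S = [[6.5667, -0.6333, -1.5],
 [-0.6333, 1.7667, 0.9],
 [-1.5, 0.9, 2.3]]


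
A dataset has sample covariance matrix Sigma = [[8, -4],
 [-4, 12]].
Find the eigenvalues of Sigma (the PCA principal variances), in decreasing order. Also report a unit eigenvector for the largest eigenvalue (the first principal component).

Step 1 — characteristic polynomial of 2×2 Sigma:
  det(Sigma - λI) = λ² - trace · λ + det = 0.
  trace = 8 + 12 = 20, det = 8·12 - (-4)² = 80.
Step 2 — discriminant:
  Δ = trace² - 4·det = 400 - 320 = 80.
Step 3 — eigenvalues:
  λ = (trace ± √Δ)/2 = (20 ± 8.9443)/2,
  λ_1 = 14.4721,  λ_2 = 5.5279.

Step 4 — unit eigenvector for λ_1: solve (Sigma - λ_1 I)v = 0. First row:
  (8 - 14.4721)·v_x + (-4)·v_y = 0, i.e. (-6.4721)·v_x + (-4)·v_y = 0,
  so v ∝ (b, λ_1 - a) = (-4, 6.4721); multiply by -1 so the first entry is positive: u = (4, -6.4721).
  ||u|| = √((4)² + (-6.4721)²) = √(57.8885) ≈ 7.6085,
  v_1 = u/||u|| ≈ (0.5257, -0.8507) (||v_1|| = 1).

λ_1 = 14.4721,  λ_2 = 5.5279;  v_1 ≈ (0.5257, -0.8507)


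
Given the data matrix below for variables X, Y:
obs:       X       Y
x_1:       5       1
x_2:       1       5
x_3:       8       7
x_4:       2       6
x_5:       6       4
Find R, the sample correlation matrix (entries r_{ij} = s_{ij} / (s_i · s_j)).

Step 1 — column means:
  mean(X) = (5 + 1 + 8 + 2 + 6) / 5 = 22/5 = 4.4
  mean(Y) = (1 + 5 + 7 + 6 + 4) / 5 = 23/5 = 4.6

Step 2 — sample variances and covariances s[i,j] = (1/(n-1)) · Σ_k (x_{k,i} - mean_i) · (x_{k,j} - mean_j), with n-1 = 4:
  s[X,X] = ((0.6)·(0.6) + (-3.4)·(-3.4) + (3.6)·(3.6) + (-2.4)·(-2.4) + (1.6)·(1.6)) / 4 = 33.2/4 = 8.3
  s[X,Y] = ((0.6)·(-3.6) + (-3.4)·(0.4) + (3.6)·(2.4) + (-2.4)·(1.4) + (1.6)·(-0.6)) / 4 = 0.8/4 = 0.2
  s[Y,Y] = ((-3.6)·(-3.6) + (0.4)·(0.4) + (2.4)·(2.4) + (1.4)·(1.4) + (-0.6)·(-0.6)) / 4 = 21.2/4 = 5.3
  Sample standard deviations s_i = √(s[i,i]):
  s(X) = √(8.3) = 2.881
  s(Y) = √(5.3) = 2.3022

Step 3 — r_{ij} = s_{ij} / (s_i · s_j):
  r[X,X] = 1 (diagonal).
  r[X,Y] = 0.2 / (2.881 · 2.3022) = 0.2 / 6.6325 = 0.0302
  r[Y,Y] = 1 (diagonal).

R is symmetric with unit diagonal. Assembling:

R = [[1, 0.0302],
 [0.0302, 1]]


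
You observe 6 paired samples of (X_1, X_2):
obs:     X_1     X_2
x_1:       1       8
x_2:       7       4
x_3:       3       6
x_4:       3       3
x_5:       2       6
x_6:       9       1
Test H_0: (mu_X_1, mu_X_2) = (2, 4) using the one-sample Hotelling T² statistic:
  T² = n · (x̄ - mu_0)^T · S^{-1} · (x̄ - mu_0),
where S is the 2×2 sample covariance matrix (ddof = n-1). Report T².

Step 1 — sample mean vector:
  mean(X_1) = (1 + 7 + 3 + 3 + 2 + 9) / 6 = 25/6 = 4.1667
  mean(X_2) = (8 + 4 + 6 + 3 + 6 + 1) / 6 = 28/6 = 4.6667
  x̄ = (4.1667, 4.6667),  deviation x̄ - mu_0 = (4.1667, 4.6667) - (2, 4) = (2.1667, 0.6667).

Step 2 — sample covariance matrix, S[i,j] = (1/(n-1)) · Σ_k (x_{k,i} - mean_i) · (x_{k,j} - mean_j), divisor n-1 = 5:
  S[X_1,X_1] = ((-3.1667)·(-3.1667) + (2.8333)·(2.8333) + (-1.1667)·(-1.1667) + (-1.1667)·(-1.1667) + (-2.1667)·(-2.1667) + (4.8333)·(4.8333)) / 5 = 48.8333/5 = 9.7667
  S[X_1,X_2] = ((-3.1667)·(3.3333) + (2.8333)·(-0.6667) + (-1.1667)·(1.3333) + (-1.1667)·(-1.6667) + (-2.1667)·(1.3333) + (4.8333)·(-3.6667)) / 5 = -32.6667/5 = -6.5333
  S[X_2,X_2] = ((3.3333)·(3.3333) + (-0.6667)·(-0.6667) + (1.3333)·(1.3333) + (-1.6667)·(-1.6667) + (1.3333)·(1.3333) + (-3.6667)·(-3.6667)) / 5 = 31.3333/5 = 6.2667
  S = [[9.7667, -6.5333],
 [-6.5333, 6.2667]].

Step 3 — invert S. det(S) = 9.7667·6.2667 - (-6.5333)² = 18.52.
  S^{-1} = (1/det) · [[d, -b], [-b, a]] = [[0.3384, 0.3528],
 [0.3528, 0.5274]].

Step 4 — quadratic form (x̄ - mu_0)^T · S^{-1} · (x̄ - mu_0):
  S^{-1} · (x̄ - mu_0) = (0.9683, 1.1159),
  (x̄ - mu_0)^T · [...] = (2.1667)·(0.9683) + (0.6667)·(1.1159) = 2.842.

Step 5 — scale by n: T² = 6 · 2.842 = 17.0518.

T² ≈ 17.0518


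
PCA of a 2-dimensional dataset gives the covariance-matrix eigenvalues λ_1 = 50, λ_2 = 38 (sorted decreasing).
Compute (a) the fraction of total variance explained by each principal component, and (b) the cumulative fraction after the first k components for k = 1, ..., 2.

Step 1 — total variance = trace(Sigma) = Σ λ_i = 50 + 38 = 88.

Step 2 — fraction explained by component i = λ_i / Σ λ:
  PC1: 50/88 = 0.5682
  PC2: 38/88 = 0.4318

Step 3 — cumulative fraction after k components = (λ_1 + ... + λ_k) / Σ λ:
  k = 1: 50/88 = 0.5682
  k = 2: (50 + 38)/88 = 88/88 = 1

Summary (fraction, with percent):

explained: PC1 0.5682 (56.82%), PC2 0.4318 (43.18%);  cumulative: 0.5682, 1


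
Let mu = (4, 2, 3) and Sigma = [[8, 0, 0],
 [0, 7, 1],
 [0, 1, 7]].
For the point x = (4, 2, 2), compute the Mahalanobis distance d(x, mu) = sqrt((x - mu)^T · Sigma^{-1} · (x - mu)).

Step 1 — centre the observation: (x - mu) = (0, 0, -1).

Step 2 — invert Sigma (cofactor / det for 3×3, or solve directly):
  Sigma^{-1} = [[0.125, 0, 0],
 [0, 0.1458, -0.0208],
 [0, -0.0208, 0.1458]].

Step 3 — form the quadratic (x - mu)^T · Sigma^{-1} · (x - mu):
  Sigma^{-1} · (x - mu) = (0, 0.0208, -0.1458).
  (x - mu)^T · [Sigma^{-1} · (x - mu)] = (0)·(0) + (0)·(0.0208) + (-1)·(-0.1458) = 0.1458.

Step 4 — take square root: d = √(0.1458) ≈ 0.3819.

d(x, mu) = √(0.1458) ≈ 0.3819


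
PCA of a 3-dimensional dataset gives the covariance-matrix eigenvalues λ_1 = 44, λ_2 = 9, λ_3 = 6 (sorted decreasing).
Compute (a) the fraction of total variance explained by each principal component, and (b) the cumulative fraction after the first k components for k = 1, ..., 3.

Step 1 — total variance = trace(Sigma) = Σ λ_i = 44 + 9 + 6 = 59.

Step 2 — fraction explained by component i = λ_i / Σ λ:
  PC1: 44/59 = 0.7458
  PC2: 9/59 = 0.1525
  PC3: 6/59 = 0.1017

Step 3 — cumulative fraction after k components = (λ_1 + ... + λ_k) / Σ λ:
  k = 1: 44/59 = 0.7458
  k = 2: (44 + 9)/59 = 53/59 = 0.8983
  k = 3: (44 + 9 + 6)/59 = 59/59 = 1

Summary (fraction, with percent):

explained: PC1 0.7458 (74.58%), PC2 0.1525 (15.25%), PC3 0.1017 (10.17%);  cumulative: 0.7458, 0.8983, 1


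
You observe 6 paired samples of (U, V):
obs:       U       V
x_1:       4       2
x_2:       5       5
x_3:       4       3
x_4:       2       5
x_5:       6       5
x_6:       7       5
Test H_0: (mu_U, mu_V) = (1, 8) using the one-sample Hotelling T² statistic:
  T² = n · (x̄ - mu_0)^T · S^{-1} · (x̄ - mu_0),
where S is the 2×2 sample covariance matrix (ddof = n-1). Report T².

Step 1 — sample mean vector:
  mean(U) = (4 + 5 + 4 + 2 + 6 + 7) / 6 = 28/6 = 4.6667
  mean(V) = (2 + 5 + 3 + 5 + 5 + 5) / 6 = 25/6 = 4.1667
  x̄ = (4.6667, 4.1667),  deviation x̄ - mu_0 = (4.6667, 4.1667) - (1, 8) = (3.6667, -3.8333).

Step 2 — sample covariance matrix, S[i,j] = (1/(n-1)) · Σ_k (x_{k,i} - mean_i) · (x_{k,j} - mean_j), divisor n-1 = 5:
  S[U,U] = ((-0.6667)·(-0.6667) + (0.3333)·(0.3333) + (-0.6667)·(-0.6667) + (-2.6667)·(-2.6667) + (1.3333)·(1.3333) + (2.3333)·(2.3333)) / 5 = 15.3333/5 = 3.0667
  S[U,V] = ((-0.6667)·(-2.1667) + (0.3333)·(0.8333) + (-0.6667)·(-1.1667) + (-2.6667)·(0.8333) + (1.3333)·(0.8333) + (2.3333)·(0.8333)) / 5 = 3.3333/5 = 0.6667
  S[V,V] = ((-2.1667)·(-2.1667) + (0.8333)·(0.8333) + (-1.1667)·(-1.1667) + (0.8333)·(0.8333) + (0.8333)·(0.8333) + (0.8333)·(0.8333)) / 5 = 8.8333/5 = 1.7667
  S = [[3.0667, 0.6667],
 [0.6667, 1.7667]].

Step 3 — invert S. det(S) = 3.0667·1.7667 - (0.6667)² = 4.9733.
  S^{-1} = (1/det) · [[d, -b], [-b, a]] = [[0.3552, -0.134],
 [-0.134, 0.6166]].

Step 4 — quadratic form (x̄ - mu_0)^T · S^{-1} · (x̄ - mu_0):
  S^{-1} · (x̄ - mu_0) = (1.8164, -2.8552),
  (x̄ - mu_0)^T · [...] = (3.6667)·(1.8164) + (-3.8333)·(-2.8552) = 17.605.

Step 5 — scale by n: T² = 6 · 17.605 = 105.63.

T² ≈ 105.63


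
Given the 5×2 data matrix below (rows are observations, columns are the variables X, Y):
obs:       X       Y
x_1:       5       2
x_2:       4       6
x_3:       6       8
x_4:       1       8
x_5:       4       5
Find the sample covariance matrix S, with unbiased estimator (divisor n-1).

Step 1 — column means:
  mean(X) = (5 + 4 + 6 + 1 + 4) / 5 = 20/5 = 4
  mean(Y) = (2 + 6 + 8 + 8 + 5) / 5 = 29/5 = 5.8

Step 2 — sample covariance S[i,j] = (1/(n-1)) · Σ_k (x_{k,i} - mean_i) · (x_{k,j} - mean_j), with n-1 = 4.
  S[X,X] = ((1)·(1) + (0)·(0) + (2)·(2) + (-3)·(-3) + (0)·(0)) / 4 = 14/4 = 3.5
  S[X,Y] = ((1)·(-3.8) + (0)·(0.2) + (2)·(2.2) + (-3)·(2.2) + (0)·(-0.8)) / 4 = -6/4 = -1.5
  S[Y,Y] = ((-3.8)·(-3.8) + (0.2)·(0.2) + (2.2)·(2.2) + (2.2)·(2.2) + (-0.8)·(-0.8)) / 4 = 24.8/4 = 6.2

S is symmetric (S[j,i] = S[i,j]). Assembling:

S = [[3.5, -1.5],
 [-1.5, 6.2]]


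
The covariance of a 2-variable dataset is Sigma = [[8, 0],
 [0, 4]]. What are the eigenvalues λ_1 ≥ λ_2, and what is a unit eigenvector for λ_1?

Step 1 — characteristic polynomial of 2×2 Sigma:
  det(Sigma - λI) = λ² - trace · λ + det = 0.
  trace = 8 + 4 = 12, det = 8·4 - (0)² = 32.
Step 2 — discriminant:
  Δ = trace² - 4·det = 144 - 128 = 16.
Step 3 — eigenvalues:
  λ = (trace ± √Δ)/2 = (12 ± 4)/2,
  λ_1 = 8,  λ_2 = 4.

Step 4 — unit eigenvector for λ_1: Sigma is diagonal, so its eigenvectors are the coordinate axes. λ_1 = 8 is the diagonal entry on the first coordinate axis, hence
  v_1 = (1, 0) (||v_1|| = 1).

λ_1 = 8,  λ_2 = 4;  v_1 ≈ (1, 0)


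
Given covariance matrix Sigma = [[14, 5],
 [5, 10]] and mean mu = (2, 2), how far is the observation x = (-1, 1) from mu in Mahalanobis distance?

Step 1 — centre the observation: (x - mu) = (-3, -1).

Step 2 — invert Sigma. det(Sigma) = 14·10 - (5)² = 115.
  Sigma^{-1} = (1/det) · [[d, -b], [-b, a]] = [[0.087, -0.0435],
 [-0.0435, 0.1217]].

Step 3 — form the quadratic (x - mu)^T · Sigma^{-1} · (x - mu):
  Sigma^{-1} · (x - mu) = (-0.2174, 0.0087).
  (x - mu)^T · [Sigma^{-1} · (x - mu)] = (-3)·(-0.2174) + (-1)·(0.0087) = 0.6435.

Step 4 — take square root: d = √(0.6435) ≈ 0.8022.

d(x, mu) = √(0.6435) ≈ 0.8022


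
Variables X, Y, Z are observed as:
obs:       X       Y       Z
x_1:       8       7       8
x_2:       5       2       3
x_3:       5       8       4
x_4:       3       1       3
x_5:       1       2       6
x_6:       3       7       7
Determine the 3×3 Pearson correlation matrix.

Step 1 — column means:
  mean(X) = (8 + 5 + 5 + 3 + 1 + 3) / 6 = 25/6 = 4.1667
  mean(Y) = (7 + 2 + 8 + 1 + 2 + 7) / 6 = 27/6 = 4.5
  mean(Z) = (8 + 3 + 4 + 3 + 6 + 7) / 6 = 31/6 = 5.1667

Step 2 — sample variances and covariances s[i,j] = (1/(n-1)) · Σ_k (x_{k,i} - mean_i) · (x_{k,j} - mean_j), with n-1 = 5:
  s[X,X] = ((3.8333)·(3.8333) + (0.8333)·(0.8333) + (0.8333)·(0.8333) + (-1.1667)·(-1.1667) + (-3.1667)·(-3.1667) + (-1.1667)·(-1.1667)) / 5 = 28.8333/5 = 5.7667
  s[X,Y] = ((3.8333)·(2.5) + (0.8333)·(-2.5) + (0.8333)·(3.5) + (-1.1667)·(-3.5) + (-3.1667)·(-2.5) + (-1.1667)·(2.5)) / 5 = 19.5/5 = 3.9
  s[X,Z] = ((3.8333)·(2.8333) + (0.8333)·(-2.1667) + (0.8333)·(-1.1667) + (-1.1667)·(-2.1667) + (-3.1667)·(0.8333) + (-1.1667)·(1.8333)) / 5 = 5.8333/5 = 1.1667
  s[Y,Y] = ((2.5)·(2.5) + (-2.5)·(-2.5) + (3.5)·(3.5) + (-3.5)·(-3.5) + (-2.5)·(-2.5) + (2.5)·(2.5)) / 5 = 49.5/5 = 9.9
  s[Y,Z] = ((2.5)·(2.8333) + (-2.5)·(-2.1667) + (3.5)·(-1.1667) + (-3.5)·(-2.1667) + (-2.5)·(0.8333) + (2.5)·(1.8333)) / 5 = 18.5/5 = 3.7
  s[Z,Z] = ((2.8333)·(2.8333) + (-2.1667)·(-2.1667) + (-1.1667)·(-1.1667) + (-2.1667)·(-2.1667) + (0.8333)·(0.8333) + (1.8333)·(1.8333)) / 5 = 22.8333/5 = 4.5667
  Sample standard deviations s_i = √(s[i,i]):
  s(X) = √(5.7667) = 2.4014
  s(Y) = √(9.9) = 3.1464
  s(Z) = √(4.5667) = 2.137

Step 3 — r_{ij} = s_{ij} / (s_i · s_j):
  r[X,X] = 1 (diagonal).
  r[X,Y] = 3.9 / (2.4014 · 3.1464) = 3.9 / 7.5558 = 0.5162
  r[X,Z] = 1.1667 / (2.4014 · 2.137) = 1.1667 / 5.1317 = 0.2273
  r[Y,Y] = 1 (diagonal).
  r[Y,Z] = 3.7 / (3.1464 · 2.137) = 3.7 / 6.7238 = 0.5503
  r[Z,Z] = 1 (diagonal).

R is symmetric with unit diagonal. Assembling:

R = [[1, 0.5162, 0.2273],
 [0.5162, 1, 0.5503],
 [0.2273, 0.5503, 1]]


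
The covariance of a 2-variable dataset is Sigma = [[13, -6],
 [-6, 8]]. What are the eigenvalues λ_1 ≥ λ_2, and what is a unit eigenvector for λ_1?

Step 1 — characteristic polynomial of 2×2 Sigma:
  det(Sigma - λI) = λ² - trace · λ + det = 0.
  trace = 13 + 8 = 21, det = 13·8 - (-6)² = 68.
Step 2 — discriminant:
  Δ = trace² - 4·det = 441 - 272 = 169.
Step 3 — eigenvalues:
  λ = (trace ± √Δ)/2 = (21 ± 13)/2,
  λ_1 = 17,  λ_2 = 4.

Step 4 — unit eigenvector for λ_1: solve (Sigma - λ_1 I)v = 0. First row:
  (13 - 17)·v_x + (-6)·v_y = 0, i.e. (-4)·v_x + (-6)·v_y = 0,
  so v ∝ (b, λ_1 - a) = (-6, 4); multiply by -1 so the first entry is positive: u = (6, -4).
  ||u|| = √((6)² + (-4)²) = √(52) ≈ 7.2111,
  v_1 = u/||u|| ≈ (0.8321, -0.5547) (||v_1|| = 1).

λ_1 = 17,  λ_2 = 4;  v_1 ≈ (0.8321, -0.5547)
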